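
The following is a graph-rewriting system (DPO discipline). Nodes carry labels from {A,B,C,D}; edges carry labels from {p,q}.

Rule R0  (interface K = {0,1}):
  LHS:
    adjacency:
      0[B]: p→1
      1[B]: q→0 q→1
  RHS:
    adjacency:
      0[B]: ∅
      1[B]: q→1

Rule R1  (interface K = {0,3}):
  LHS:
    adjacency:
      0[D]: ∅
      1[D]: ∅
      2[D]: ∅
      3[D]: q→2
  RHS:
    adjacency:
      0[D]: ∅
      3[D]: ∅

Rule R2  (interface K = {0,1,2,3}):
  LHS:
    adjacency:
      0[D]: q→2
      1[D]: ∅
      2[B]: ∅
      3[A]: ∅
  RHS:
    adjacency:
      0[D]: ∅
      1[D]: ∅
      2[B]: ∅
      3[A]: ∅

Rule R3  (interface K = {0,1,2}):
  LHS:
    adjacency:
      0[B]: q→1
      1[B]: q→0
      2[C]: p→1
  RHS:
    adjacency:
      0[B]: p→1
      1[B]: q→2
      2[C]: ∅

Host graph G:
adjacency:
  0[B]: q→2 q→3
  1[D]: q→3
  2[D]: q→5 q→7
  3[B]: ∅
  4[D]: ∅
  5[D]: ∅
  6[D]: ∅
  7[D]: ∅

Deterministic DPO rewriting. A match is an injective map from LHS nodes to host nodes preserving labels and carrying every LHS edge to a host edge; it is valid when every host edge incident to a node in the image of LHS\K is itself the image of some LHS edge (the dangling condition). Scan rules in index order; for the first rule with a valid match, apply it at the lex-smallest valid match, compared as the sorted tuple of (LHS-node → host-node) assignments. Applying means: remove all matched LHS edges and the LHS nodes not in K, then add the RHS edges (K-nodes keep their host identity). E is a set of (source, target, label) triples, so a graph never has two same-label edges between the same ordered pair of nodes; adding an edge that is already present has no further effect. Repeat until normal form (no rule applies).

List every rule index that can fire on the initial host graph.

R0: no valid match — LHS pattern not found
R1: 12 valid matches — {0↦1, 1↦4, 2↦5, 3↦2}, {0↦1, 1↦4, 2↦7, 3↦2}, {0↦1, 1↦6, 2↦5, 3↦2} (+9 more)
R2: no valid match — LHS pattern not found
R3: no valid match — LHS pattern not found

Answer: [R1]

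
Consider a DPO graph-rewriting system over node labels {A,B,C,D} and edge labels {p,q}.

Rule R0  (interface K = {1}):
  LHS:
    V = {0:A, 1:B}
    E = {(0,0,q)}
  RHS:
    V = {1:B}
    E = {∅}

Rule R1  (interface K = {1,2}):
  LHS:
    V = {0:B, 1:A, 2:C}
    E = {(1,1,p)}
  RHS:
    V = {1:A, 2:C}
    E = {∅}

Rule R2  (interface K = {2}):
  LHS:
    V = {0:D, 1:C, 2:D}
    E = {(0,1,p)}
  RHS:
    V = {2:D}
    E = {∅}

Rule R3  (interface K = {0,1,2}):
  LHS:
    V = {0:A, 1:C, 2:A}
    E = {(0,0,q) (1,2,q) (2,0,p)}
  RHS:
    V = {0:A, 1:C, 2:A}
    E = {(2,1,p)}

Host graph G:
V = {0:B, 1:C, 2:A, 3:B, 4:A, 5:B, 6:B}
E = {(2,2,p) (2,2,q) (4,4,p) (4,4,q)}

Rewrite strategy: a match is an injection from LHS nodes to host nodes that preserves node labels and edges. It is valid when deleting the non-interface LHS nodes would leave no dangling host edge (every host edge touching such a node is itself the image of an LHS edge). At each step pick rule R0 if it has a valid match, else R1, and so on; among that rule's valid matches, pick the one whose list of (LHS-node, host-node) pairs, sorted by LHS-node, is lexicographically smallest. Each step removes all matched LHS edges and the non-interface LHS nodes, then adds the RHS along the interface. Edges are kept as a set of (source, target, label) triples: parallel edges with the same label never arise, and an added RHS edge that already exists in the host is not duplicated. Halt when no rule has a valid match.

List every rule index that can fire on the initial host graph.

Answer: [R1]

Rewrite trace:
R0: no valid match — 8 raw matches, all fail dangling condition
R1: 8 valid matches — {0↦0, 1↦2, 2↦1}, {0↦0, 1↦4, 2↦1}, {0↦3, 1↦2, 2↦1} (+5 more)
R2: no valid match — LHS pattern not found
R3: no valid match — LHS pattern not found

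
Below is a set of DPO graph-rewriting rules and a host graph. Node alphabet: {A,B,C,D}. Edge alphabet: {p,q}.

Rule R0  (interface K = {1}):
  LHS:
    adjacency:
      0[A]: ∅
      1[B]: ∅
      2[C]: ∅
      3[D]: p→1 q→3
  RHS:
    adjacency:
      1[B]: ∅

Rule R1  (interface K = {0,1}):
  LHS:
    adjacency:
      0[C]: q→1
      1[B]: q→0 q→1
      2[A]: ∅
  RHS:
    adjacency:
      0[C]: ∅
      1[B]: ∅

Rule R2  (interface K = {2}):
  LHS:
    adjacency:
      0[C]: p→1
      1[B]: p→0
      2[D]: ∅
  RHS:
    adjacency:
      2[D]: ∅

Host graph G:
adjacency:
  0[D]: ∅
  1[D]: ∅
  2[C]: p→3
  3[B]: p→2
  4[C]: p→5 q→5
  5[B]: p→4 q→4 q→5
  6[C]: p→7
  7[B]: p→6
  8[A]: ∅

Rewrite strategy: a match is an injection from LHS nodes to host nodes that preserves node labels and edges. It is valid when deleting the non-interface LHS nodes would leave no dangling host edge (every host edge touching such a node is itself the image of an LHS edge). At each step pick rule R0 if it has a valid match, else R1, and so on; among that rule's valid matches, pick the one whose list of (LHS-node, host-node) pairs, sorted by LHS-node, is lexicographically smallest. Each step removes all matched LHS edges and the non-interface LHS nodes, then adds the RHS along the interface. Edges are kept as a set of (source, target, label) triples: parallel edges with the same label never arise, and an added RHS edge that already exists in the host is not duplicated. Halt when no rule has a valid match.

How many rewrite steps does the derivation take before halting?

initial: |V|=9 |E|=9  E = 2-p->3 3-p->2 4-p->5 4-q->5 5-p->4 5-q->4 5-q->5 6-p->7 7-p->6
step 1: apply R1 at {0↦4, 1↦5, 2↦8}  → |V|=8 |E|=6  E = 2-p->3 3-p->2 4-p->5 5-p->4 6-p->7 7-p->6
step 2: apply R2 at {0↦2, 1↦3, 2↦0}  → |V|=6 |E|=4  E = 4-p->5 5-p->4 6-p->7 7-p->6
step 3: apply R2 at {0↦4, 1↦5, 2↦0}  → |V|=4 |E|=2  E = 6-p->7 7-p->6
step 4: apply R2 at {0↦6, 1↦7, 2↦0}  → |V|=2 |E|=0  E = ∅
halt: no rule applies after step 4

Answer: 4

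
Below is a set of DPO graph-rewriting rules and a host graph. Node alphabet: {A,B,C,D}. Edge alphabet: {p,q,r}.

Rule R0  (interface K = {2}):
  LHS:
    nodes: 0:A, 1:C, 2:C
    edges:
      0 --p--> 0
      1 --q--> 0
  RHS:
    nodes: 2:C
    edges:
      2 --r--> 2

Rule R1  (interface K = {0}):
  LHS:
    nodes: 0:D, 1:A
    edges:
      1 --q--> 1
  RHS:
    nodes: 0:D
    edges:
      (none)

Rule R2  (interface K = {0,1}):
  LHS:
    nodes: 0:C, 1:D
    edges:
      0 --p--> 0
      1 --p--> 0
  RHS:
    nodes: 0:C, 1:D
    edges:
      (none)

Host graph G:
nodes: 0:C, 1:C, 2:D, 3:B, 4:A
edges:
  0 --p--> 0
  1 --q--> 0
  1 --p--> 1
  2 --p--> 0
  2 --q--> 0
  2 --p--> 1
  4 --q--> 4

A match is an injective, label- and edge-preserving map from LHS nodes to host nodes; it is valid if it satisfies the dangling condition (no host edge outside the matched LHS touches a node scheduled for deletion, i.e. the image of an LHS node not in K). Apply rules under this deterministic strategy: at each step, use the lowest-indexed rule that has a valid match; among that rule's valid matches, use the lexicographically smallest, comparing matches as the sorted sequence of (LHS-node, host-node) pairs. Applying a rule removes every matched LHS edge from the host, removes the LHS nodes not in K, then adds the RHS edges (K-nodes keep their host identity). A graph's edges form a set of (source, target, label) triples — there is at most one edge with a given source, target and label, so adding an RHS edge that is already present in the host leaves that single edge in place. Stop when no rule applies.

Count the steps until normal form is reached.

Answer: 3

Derivation:
start.  V:5 E:7  edges: 0-p->0 1-q->0 1-p->1 2-p->0 2-q->0 2-p->1 4-q->4
1. fire R1 via {0↦2, 1↦4}  →  V:4 E:6  edges: 0-p->0 1-q->0 1-p->1 2-p->0 2-q->0 2-p->1
2. fire R2 via {0↦0, 1↦2}  →  V:4 E:4  edges: 1-q->0 1-p->1 2-q->0 2-p->1
3. fire R2 via {0↦1, 1↦2}  →  V:4 E:2  edges: 1-q->0 2-q->0
halt: no rule applies after step 3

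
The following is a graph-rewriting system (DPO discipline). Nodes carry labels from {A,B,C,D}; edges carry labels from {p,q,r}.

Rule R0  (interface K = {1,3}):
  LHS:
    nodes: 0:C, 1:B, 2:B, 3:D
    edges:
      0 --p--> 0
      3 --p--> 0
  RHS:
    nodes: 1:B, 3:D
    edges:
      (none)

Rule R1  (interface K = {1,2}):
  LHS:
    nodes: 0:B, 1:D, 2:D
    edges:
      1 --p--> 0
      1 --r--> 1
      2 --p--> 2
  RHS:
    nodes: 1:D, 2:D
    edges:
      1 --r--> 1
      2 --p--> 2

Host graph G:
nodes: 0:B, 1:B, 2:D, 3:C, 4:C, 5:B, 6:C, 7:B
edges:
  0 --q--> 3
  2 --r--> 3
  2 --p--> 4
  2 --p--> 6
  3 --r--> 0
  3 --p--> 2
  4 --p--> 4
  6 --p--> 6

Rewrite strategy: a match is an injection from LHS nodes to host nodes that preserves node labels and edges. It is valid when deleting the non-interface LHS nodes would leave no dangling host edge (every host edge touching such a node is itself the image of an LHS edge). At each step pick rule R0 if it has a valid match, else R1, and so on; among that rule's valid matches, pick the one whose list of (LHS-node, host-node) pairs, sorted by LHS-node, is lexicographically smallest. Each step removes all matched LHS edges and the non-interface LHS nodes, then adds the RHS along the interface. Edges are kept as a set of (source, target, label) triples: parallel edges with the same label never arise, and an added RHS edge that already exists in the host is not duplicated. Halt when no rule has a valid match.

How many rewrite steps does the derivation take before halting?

start.  V:8 E:8  edges: 0-q->3 2-r->3 2-p->4 2-p->6 3-r->0 3-p->2 4-p->4 6-p->6
1. fire R0 via {0↦4, 1↦0, 2↦1, 3↦2}  →  V:6 E:6  edges: 0-q->3 2-r->3 2-p->6 3-r->0 3-p->2 6-p->6
2. fire R0 via {0↦6, 1↦0, 2↦5, 3↦2}  →  V:4 E:4  edges: 0-q->3 2-r->3 3-r->0 3-p->2
halt: no rule applies after step 2

Answer: 2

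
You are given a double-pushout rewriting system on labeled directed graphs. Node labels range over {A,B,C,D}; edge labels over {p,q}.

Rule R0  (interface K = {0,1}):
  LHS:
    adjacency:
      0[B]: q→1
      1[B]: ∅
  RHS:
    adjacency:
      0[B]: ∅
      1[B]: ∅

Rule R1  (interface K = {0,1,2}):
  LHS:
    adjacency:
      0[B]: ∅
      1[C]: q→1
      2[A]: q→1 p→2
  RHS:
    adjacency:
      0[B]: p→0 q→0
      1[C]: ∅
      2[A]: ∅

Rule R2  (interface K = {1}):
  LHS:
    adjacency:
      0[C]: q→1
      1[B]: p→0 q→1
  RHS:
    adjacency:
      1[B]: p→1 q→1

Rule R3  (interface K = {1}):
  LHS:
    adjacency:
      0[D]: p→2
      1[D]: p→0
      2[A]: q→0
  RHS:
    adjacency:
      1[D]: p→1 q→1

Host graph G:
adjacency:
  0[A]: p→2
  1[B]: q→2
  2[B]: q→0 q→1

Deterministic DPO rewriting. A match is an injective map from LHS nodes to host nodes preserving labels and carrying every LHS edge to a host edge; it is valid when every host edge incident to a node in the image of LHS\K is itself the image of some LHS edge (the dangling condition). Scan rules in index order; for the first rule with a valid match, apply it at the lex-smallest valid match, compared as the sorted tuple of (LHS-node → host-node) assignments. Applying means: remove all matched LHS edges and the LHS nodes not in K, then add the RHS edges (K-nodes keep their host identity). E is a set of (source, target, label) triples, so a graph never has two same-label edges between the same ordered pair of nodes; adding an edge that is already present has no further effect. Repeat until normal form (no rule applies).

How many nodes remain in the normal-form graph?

start.  V:3 E:4  edges: 0-p->2 1-q->2 2-q->0 2-q->1
1. fire R0 via {0↦1, 1↦2}  →  V:3 E:3  edges: 0-p->2 2-q->0 2-q->1
2. fire R0 via {0↦2, 1↦1}  →  V:3 E:2  edges: 0-p->2 2-q->0
final graph: no rule applies after step 2
NF nodes: {0:A, 1:B, 2:B}

Answer: 3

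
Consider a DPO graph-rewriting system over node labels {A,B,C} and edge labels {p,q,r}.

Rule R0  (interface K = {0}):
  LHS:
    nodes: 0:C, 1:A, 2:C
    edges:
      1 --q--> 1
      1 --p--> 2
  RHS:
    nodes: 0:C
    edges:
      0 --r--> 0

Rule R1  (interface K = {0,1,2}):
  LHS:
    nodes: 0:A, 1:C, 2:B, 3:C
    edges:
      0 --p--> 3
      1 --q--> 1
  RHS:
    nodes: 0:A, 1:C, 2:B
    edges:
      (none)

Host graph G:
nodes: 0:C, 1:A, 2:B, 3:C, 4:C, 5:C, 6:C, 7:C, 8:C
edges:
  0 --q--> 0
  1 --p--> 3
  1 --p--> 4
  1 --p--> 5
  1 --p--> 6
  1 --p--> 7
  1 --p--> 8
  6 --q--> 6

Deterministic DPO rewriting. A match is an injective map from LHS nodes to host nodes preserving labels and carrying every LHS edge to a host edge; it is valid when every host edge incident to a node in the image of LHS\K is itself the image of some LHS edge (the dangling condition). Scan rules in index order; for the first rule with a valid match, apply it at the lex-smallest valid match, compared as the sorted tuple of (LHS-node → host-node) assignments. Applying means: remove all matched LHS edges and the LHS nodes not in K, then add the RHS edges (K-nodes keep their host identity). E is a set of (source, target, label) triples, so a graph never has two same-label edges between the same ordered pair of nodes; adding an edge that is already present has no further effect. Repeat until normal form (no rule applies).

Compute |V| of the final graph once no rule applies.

start.  V:9 E:8  edges: 0-q->0 1-p->3 1-p->4 1-p->5 1-p->6 1-p->7 1-p->8 6-q->6
1. fire R1 via {0↦1, 1↦0, 2↦2, 3↦3}  →  V:8 E:6  edges: 1-p->4 1-p->5 1-p->6 1-p->7 1-p->8 6-q->6
2. fire R1 via {0↦1, 1↦6, 2↦2, 3↦4}  →  V:7 E:4  edges: 1-p->5 1-p->6 1-p->7 1-p->8
final graph: no rule applies after step 2
NF nodes: {0:C, 1:A, 2:B, 5:C, 6:C, 7:C, 8:C}

Answer: 7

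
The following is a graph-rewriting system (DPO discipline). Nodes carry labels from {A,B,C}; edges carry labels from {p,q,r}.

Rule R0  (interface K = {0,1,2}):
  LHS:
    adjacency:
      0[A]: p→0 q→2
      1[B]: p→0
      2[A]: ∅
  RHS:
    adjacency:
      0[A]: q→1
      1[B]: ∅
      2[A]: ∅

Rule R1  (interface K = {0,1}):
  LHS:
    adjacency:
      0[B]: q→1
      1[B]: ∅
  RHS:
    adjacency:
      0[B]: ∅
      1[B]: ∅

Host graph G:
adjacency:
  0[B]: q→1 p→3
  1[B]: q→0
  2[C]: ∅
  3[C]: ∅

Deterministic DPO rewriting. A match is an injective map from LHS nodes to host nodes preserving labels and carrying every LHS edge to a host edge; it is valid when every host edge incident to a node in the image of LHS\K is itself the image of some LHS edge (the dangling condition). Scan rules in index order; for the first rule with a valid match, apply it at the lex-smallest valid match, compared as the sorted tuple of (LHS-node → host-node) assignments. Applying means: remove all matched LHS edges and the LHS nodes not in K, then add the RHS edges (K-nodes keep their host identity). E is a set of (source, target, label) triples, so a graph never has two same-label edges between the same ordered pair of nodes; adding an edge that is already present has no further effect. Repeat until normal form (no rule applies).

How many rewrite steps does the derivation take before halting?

Answer: 2

Rewrite trace:
initial: |V|=4 |E|=3  E = 0-q->1 0-p->3 1-q->0
step 1: apply R1 at {0↦0, 1↦1}  → |V|=4 |E|=2  E = 0-p->3 1-q->0
step 2: apply R1 at {0↦1, 1↦0}  → |V|=4 |E|=1  E = 0-p->3
final graph: no rule applies after step 2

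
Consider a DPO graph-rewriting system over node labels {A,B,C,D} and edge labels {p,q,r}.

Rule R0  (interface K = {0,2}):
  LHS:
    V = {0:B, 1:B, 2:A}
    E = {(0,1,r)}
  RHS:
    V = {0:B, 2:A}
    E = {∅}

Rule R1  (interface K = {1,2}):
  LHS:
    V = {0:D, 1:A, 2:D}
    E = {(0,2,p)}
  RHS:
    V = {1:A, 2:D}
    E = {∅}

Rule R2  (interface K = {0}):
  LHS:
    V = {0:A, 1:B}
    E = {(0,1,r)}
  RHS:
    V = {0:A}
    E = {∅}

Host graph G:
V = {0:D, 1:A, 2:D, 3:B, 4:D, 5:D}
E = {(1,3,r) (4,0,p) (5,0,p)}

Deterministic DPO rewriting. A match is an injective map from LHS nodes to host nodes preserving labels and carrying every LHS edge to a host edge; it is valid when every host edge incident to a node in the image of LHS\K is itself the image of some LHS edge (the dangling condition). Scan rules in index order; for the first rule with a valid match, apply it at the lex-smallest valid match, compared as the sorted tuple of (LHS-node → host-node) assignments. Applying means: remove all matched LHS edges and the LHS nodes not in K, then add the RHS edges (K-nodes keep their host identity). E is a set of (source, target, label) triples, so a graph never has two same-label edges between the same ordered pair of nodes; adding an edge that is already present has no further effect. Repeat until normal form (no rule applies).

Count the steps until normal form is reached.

Answer: 3

Rewrite trace:
[0] host  ⇒  6 nodes, 3 edges  {1-r->3 4-p->0 5-p->0}
[1] R1 @ {0↦4, 1↦1, 2↦0}  ⇒  5 nodes, 2 edges  {1-r->3 5-p->0}
[2] R1 @ {0↦5, 1↦1, 2↦0}  ⇒  4 nodes, 1 edges  {1-r->3}
[3] R2 @ {0↦1, 1↦3}  ⇒  3 nodes, 0 edges  {∅}
final graph: no rule applies after step 3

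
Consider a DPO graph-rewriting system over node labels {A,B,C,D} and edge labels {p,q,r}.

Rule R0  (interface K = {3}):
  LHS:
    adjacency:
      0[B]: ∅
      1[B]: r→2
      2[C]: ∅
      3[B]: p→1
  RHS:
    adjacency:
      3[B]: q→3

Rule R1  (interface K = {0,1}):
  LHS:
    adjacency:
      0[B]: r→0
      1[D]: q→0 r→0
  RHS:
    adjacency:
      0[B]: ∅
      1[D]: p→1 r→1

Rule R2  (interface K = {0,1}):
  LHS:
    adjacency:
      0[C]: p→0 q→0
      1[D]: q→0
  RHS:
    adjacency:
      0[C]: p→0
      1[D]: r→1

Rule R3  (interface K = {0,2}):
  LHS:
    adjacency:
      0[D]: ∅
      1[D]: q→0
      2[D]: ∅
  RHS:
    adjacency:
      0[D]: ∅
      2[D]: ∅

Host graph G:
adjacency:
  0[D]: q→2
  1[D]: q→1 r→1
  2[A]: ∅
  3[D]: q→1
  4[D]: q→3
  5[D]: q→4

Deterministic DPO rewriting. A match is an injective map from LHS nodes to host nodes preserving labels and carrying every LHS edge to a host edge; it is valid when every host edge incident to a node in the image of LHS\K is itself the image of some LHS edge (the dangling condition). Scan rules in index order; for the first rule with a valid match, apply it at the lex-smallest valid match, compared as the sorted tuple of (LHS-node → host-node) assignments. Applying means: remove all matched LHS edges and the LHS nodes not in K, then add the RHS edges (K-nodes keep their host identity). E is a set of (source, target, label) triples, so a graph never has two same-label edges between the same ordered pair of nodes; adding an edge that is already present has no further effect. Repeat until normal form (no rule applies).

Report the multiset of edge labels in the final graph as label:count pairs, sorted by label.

Answer: q:2 r:1

Derivation:
initial: |V|=6 |E|=6  E = 0-q->2 1-q->1 1-r->1 3-q->1 4-q->3 5-q->4
step 1: apply R3 at {0↦4, 1↦5, 2↦0}  → |V|=5 |E|=5  E = 0-q->2 1-q->1 1-r->1 3-q->1 4-q->3
step 2: apply R3 at {0↦3, 1↦4, 2↦0}  → |V|=4 |E|=4  E = 0-q->2 1-q->1 1-r->1 3-q->1
step 3: apply R3 at {0↦1, 1↦3, 2↦0}  → |V|=3 |E|=3  E = 0-q->2 1-q->1 1-r->1
final graph: no rule applies after step 3
NF edges: [(0, 2, 'q'), (1, 1, 'q'), (1, 1, 'r')]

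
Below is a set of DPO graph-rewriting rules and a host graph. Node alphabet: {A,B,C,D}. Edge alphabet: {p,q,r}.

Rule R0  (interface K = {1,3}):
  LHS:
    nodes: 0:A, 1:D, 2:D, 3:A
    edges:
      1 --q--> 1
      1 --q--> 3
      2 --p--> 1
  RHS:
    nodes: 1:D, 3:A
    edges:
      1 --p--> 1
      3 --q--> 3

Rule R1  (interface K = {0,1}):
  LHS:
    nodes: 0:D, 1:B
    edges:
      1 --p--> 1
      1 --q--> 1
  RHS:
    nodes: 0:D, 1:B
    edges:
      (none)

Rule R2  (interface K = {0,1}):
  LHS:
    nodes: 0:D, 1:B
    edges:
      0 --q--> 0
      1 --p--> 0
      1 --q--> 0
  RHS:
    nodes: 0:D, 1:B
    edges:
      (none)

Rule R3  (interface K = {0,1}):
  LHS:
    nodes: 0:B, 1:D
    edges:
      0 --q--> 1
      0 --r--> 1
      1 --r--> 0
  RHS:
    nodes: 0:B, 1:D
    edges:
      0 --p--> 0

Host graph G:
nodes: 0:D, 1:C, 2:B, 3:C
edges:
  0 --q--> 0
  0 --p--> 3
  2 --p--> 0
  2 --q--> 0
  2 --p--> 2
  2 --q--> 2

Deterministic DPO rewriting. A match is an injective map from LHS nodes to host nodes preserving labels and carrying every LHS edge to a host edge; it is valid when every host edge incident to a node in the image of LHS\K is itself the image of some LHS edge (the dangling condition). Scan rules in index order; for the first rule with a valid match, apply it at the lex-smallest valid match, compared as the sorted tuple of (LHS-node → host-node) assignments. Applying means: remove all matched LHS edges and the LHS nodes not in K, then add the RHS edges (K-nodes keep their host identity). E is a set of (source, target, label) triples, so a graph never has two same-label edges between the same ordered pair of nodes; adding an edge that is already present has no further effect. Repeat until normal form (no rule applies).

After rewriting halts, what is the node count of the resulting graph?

Answer: 4

Steps:
start.  V:4 E:6  edges: 0-q->0 0-p->3 2-p->0 2-q->0 2-p->2 2-q->2
1. fire R1 via {0↦0, 1↦2}  →  V:4 E:4  edges: 0-q->0 0-p->3 2-p->0 2-q->0
2. fire R2 via {0↦0, 1↦2}  →  V:4 E:1  edges: 0-p->3
normal form: no rule applies after step 2
NF nodes: {0:D, 1:C, 2:B, 3:C}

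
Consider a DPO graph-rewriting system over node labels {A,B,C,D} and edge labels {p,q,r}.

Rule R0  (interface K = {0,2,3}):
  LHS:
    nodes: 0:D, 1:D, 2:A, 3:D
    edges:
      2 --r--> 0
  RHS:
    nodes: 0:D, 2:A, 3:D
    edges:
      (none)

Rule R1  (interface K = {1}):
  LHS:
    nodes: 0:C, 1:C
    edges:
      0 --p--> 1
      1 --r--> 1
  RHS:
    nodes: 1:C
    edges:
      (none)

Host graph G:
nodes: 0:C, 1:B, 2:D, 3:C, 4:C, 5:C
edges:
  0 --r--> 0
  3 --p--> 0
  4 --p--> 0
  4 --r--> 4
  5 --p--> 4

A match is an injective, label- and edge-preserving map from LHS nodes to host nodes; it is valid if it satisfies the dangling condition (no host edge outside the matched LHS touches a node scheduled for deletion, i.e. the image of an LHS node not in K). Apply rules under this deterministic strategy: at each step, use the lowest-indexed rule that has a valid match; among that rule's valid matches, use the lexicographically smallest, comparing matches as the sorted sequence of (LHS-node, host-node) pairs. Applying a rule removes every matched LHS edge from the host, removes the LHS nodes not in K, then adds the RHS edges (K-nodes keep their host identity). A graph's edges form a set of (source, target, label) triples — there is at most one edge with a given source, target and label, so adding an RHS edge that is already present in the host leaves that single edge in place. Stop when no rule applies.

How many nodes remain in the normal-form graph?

[0] host  ⇒  6 nodes, 5 edges  {0-r->0 3-p->0 4-p->0 4-r->4 5-p->4}
[1] R1 @ {0↦3, 1↦0}  ⇒  5 nodes, 3 edges  {4-p->0 4-r->4 5-p->4}
[2] R1 @ {0↦5, 1↦4}  ⇒  4 nodes, 1 edges  {4-p->0}
normal form: no rule applies after step 2
NF nodes: {0:C, 1:B, 2:D, 4:C}

Answer: 4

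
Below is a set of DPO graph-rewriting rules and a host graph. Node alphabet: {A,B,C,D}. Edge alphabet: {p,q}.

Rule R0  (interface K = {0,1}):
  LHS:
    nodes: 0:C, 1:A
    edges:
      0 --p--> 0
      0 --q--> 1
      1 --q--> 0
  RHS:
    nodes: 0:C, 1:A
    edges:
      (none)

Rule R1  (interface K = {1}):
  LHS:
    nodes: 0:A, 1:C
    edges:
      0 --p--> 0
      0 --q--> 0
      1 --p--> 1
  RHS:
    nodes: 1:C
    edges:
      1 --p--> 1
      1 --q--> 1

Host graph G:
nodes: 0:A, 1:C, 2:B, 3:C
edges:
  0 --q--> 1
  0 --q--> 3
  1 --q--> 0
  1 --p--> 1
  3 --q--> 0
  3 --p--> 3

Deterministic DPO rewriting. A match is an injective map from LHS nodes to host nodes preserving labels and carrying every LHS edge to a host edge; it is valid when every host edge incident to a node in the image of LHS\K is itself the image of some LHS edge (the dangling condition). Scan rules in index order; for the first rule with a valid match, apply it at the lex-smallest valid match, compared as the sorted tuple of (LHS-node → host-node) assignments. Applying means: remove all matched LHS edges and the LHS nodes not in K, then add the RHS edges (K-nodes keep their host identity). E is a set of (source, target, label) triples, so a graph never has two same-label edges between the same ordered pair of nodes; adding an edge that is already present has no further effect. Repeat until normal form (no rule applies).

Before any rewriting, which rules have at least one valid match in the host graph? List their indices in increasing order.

R0: 2 valid matches — {0↦1, 1↦0}, {0↦3, 1↦0}
R1: no valid match — LHS pattern not found

Answer: [R0]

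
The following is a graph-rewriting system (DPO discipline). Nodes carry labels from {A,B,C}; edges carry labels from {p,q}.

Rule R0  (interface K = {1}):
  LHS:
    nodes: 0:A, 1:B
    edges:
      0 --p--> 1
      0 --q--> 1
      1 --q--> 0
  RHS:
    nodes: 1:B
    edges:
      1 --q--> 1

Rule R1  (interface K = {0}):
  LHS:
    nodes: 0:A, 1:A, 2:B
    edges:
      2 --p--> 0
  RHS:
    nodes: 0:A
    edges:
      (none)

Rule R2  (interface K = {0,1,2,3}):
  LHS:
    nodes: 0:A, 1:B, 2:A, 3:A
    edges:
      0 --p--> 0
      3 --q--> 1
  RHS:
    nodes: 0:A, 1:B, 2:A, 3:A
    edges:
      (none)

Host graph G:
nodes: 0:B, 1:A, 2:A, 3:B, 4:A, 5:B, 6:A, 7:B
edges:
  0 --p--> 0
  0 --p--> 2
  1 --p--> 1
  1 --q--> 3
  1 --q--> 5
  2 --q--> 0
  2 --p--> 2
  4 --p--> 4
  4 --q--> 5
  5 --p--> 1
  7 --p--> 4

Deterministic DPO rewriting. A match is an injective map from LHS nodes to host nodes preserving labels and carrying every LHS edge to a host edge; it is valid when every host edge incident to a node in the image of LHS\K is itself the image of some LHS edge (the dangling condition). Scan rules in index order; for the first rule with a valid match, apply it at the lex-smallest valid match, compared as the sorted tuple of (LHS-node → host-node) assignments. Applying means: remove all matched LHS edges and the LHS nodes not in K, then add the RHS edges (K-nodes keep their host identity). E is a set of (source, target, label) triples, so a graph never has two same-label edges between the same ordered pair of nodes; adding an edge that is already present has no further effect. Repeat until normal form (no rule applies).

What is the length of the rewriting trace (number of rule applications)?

start.  V:8 E:11  edges: 0-p->0 0-p->2 1-p->1 1-q->3 1-q->5 2-q->0 2-p->2 4-p->4 4-q->5 5-p->1 7-p->4
1. fire R1 via {0↦4, 1↦6, 2↦7}  →  V:6 E:10  edges: 0-p->0 0-p->2 1-p->1 1-q->3 1-q->5 2-q->0 2-p->2 4-p->4 4-q->5 5-p->1
2. fire R2 via {0↦1, 1↦0, 2↦4, 3↦2}  →  V:6 E:8  edges: 0-p->0 0-p->2 1-q->3 1-q->5 2-p->2 4-p->4 4-q->5 5-p->1
3. fire R2 via {0↦2, 1↦3, 2↦4, 3↦1}  →  V:6 E:6  edges: 0-p->0 0-p->2 1-q->5 4-p->4 4-q->5 5-p->1
4. fire R2 via {0↦4, 1↦5, 2↦2, 3↦1}  →  V:6 E:4  edges: 0-p->0 0-p->2 4-q->5 5-p->1
final graph: no rule applies after step 4

Answer: 4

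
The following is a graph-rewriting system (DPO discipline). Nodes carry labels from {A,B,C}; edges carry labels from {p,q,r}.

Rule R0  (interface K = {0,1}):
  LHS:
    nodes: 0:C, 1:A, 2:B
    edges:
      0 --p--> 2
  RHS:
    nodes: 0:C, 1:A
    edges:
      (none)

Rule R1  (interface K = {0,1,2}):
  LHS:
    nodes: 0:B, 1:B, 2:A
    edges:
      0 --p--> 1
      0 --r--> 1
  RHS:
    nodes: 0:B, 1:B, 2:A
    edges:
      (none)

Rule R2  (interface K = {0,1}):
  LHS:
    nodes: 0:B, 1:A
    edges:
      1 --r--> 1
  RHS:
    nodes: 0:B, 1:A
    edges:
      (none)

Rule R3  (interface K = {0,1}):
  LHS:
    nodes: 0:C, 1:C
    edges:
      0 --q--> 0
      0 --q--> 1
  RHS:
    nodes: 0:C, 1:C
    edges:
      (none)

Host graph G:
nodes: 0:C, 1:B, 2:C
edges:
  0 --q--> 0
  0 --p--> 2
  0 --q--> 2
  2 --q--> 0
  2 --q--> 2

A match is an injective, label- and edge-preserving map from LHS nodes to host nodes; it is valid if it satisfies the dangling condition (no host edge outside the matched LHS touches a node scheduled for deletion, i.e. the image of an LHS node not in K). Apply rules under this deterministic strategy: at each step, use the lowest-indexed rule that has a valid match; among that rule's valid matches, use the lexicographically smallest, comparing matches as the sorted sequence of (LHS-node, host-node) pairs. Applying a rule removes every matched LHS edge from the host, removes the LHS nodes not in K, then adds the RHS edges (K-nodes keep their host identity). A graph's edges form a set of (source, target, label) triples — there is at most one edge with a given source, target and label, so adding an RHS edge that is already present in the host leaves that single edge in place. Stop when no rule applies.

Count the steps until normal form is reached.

Answer: 2

Rewrite trace:
[0] host  ⇒  3 nodes, 5 edges  {0-q->0 0-p->2 0-q->2 2-q->0 2-q->2}
[1] R3 @ {0↦0, 1↦2}  ⇒  3 nodes, 3 edges  {0-p->2 2-q->0 2-q->2}
[2] R3 @ {0↦2, 1↦0}  ⇒  3 nodes, 1 edges  {0-p->2}
halt: no rule applies after step 2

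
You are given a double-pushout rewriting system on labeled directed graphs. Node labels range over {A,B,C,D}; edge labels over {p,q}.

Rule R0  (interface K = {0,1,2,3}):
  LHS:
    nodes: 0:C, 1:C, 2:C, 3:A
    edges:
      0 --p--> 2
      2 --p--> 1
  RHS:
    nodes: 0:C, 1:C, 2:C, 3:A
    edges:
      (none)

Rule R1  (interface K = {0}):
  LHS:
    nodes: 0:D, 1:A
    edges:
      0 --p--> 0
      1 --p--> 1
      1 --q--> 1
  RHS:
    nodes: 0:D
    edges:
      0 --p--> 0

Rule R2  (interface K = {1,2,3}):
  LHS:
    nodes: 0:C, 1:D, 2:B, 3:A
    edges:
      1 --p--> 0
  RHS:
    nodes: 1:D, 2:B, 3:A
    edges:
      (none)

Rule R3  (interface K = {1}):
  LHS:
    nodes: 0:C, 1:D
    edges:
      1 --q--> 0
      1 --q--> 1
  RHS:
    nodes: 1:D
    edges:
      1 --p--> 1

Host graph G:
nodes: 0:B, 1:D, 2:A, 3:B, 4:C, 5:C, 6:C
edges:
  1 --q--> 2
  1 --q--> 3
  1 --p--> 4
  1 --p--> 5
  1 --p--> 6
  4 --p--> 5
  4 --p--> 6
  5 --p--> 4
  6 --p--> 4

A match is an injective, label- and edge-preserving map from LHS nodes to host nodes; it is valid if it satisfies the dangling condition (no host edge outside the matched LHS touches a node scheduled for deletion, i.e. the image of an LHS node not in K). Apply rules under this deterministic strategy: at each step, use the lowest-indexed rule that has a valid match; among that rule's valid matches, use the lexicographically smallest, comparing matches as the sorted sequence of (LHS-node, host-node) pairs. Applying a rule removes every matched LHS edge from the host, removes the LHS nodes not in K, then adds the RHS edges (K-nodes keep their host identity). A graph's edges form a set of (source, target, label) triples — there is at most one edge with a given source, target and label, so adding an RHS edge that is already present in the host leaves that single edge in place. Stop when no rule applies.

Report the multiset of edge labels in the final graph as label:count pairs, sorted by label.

Answer: q:2

Derivation:
start.  V:7 E:9  edges: 1-q->2 1-q->3 1-p->4 1-p->5 1-p->6 4-p->5 4-p->6 5-p->4 6-p->4
1. fire R0 via {0↦5, 1↦6, 2↦4, 3↦2}  →  V:7 E:7  edges: 1-q->2 1-q->3 1-p->4 1-p->5 1-p->6 4-p->5 6-p->4
2. fire R0 via {0↦6, 1↦5, 2↦4, 3↦2}  →  V:7 E:5  edges: 1-q->2 1-q->3 1-p->4 1-p->5 1-p->6
3. fire R2 via {0↦4, 1↦1, 2↦0, 3↦2}  →  V:6 E:4  edges: 1-q->2 1-q->3 1-p->5 1-p->6
4. fire R2 via {0↦5, 1↦1, 2↦0, 3↦2}  →  V:5 E:3  edges: 1-q->2 1-q->3 1-p->6
5. fire R2 via {0↦6, 1↦1, 2↦0, 3↦2}  →  V:4 E:2  edges: 1-q->2 1-q->3
halt: no rule applies after step 5
NF edges: [(1, 2, 'q'), (1, 3, 'q')]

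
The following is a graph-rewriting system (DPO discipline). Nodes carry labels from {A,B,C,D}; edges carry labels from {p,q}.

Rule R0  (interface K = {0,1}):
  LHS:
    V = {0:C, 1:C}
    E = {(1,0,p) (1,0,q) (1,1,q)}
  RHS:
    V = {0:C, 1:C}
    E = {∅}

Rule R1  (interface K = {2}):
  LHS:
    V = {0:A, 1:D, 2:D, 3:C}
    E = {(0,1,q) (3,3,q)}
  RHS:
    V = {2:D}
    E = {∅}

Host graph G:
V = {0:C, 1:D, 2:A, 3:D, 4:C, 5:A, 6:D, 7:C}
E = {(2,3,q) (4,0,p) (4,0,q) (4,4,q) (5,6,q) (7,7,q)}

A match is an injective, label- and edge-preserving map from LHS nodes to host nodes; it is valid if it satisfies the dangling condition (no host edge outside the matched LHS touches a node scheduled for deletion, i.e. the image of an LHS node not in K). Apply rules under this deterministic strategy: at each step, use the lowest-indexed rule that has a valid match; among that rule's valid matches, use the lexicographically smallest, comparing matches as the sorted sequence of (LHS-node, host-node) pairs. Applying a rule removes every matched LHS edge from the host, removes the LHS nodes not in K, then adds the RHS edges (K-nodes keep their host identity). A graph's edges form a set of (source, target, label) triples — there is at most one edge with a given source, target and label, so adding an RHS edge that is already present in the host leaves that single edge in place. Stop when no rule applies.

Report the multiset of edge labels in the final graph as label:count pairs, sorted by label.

Answer: q:1

Rewrite trace:
[0] host  ⇒  8 nodes, 6 edges  {2-q->3 4-p->0 4-q->0 4-q->4 5-q->6 7-q->7}
[1] R0 @ {0↦0, 1↦4}  ⇒  8 nodes, 3 edges  {2-q->3 5-q->6 7-q->7}
[2] R1 @ {0↦2, 1↦3, 2↦1, 3↦7}  ⇒  5 nodes, 1 edges  {5-q->6}
normal form: no rule applies after step 2
NF edges: [(5, 6, 'q')]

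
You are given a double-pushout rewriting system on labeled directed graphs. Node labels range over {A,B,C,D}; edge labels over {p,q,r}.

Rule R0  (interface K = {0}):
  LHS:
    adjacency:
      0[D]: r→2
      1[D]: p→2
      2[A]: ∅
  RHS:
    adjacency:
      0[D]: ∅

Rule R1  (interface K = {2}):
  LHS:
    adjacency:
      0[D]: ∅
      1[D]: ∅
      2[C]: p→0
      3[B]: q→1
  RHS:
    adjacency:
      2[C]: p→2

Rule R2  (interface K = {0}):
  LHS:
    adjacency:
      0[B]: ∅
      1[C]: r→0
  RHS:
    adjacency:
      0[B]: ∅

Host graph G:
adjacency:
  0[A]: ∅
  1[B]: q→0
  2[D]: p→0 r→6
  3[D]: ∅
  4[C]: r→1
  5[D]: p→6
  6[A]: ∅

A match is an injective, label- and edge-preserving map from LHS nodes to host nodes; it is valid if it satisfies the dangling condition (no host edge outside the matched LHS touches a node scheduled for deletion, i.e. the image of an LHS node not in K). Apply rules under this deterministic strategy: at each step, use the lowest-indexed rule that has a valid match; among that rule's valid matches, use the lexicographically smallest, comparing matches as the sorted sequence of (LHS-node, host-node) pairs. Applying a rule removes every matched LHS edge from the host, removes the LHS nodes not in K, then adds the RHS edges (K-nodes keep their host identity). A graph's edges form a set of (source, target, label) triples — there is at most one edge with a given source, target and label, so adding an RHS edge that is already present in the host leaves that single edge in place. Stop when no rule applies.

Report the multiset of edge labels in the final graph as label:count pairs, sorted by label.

[0] host  ⇒  7 nodes, 5 edges  {1-q->0 2-p->0 2-r->6 4-r->1 5-p->6}
[1] R0 @ {0↦2, 1↦5, 2↦6}  ⇒  5 nodes, 3 edges  {1-q->0 2-p->0 4-r->1}
[2] R2 @ {0↦1, 1↦4}  ⇒  4 nodes, 2 edges  {1-q->0 2-p->0}
normal form: no rule applies after step 2
NF edges: [(1, 0, 'q'), (2, 0, 'p')]

Answer: p:1 q:1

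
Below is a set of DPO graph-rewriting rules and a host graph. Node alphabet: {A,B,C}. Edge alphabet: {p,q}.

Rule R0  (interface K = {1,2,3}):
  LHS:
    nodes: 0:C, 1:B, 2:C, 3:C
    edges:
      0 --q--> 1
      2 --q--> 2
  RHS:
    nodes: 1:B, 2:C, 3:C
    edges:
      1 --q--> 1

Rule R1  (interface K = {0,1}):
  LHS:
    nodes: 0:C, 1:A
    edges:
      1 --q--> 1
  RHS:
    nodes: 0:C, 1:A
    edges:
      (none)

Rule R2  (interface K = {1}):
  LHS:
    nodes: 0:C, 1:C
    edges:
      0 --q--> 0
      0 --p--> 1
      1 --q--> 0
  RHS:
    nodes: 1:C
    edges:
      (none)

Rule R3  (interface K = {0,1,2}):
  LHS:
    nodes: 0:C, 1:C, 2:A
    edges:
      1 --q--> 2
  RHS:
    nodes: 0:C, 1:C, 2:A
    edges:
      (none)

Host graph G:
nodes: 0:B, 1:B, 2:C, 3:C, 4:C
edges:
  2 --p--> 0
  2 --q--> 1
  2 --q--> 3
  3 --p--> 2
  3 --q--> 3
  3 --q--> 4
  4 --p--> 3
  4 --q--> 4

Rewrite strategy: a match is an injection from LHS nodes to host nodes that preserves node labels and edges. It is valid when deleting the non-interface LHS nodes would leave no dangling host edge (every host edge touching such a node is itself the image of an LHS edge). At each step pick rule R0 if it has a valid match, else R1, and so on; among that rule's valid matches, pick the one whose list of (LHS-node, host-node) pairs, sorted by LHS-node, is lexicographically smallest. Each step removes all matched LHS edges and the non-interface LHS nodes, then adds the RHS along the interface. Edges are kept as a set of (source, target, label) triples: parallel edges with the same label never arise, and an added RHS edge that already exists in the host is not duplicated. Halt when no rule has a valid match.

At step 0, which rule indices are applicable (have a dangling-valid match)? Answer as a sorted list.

R0: no valid match — 2 raw matches, all fail dangling condition
R1: no valid match — LHS pattern not found
R2: 1 valid match — {0↦4, 1↦3}
R3: no valid match — LHS pattern not found

Answer: [R2]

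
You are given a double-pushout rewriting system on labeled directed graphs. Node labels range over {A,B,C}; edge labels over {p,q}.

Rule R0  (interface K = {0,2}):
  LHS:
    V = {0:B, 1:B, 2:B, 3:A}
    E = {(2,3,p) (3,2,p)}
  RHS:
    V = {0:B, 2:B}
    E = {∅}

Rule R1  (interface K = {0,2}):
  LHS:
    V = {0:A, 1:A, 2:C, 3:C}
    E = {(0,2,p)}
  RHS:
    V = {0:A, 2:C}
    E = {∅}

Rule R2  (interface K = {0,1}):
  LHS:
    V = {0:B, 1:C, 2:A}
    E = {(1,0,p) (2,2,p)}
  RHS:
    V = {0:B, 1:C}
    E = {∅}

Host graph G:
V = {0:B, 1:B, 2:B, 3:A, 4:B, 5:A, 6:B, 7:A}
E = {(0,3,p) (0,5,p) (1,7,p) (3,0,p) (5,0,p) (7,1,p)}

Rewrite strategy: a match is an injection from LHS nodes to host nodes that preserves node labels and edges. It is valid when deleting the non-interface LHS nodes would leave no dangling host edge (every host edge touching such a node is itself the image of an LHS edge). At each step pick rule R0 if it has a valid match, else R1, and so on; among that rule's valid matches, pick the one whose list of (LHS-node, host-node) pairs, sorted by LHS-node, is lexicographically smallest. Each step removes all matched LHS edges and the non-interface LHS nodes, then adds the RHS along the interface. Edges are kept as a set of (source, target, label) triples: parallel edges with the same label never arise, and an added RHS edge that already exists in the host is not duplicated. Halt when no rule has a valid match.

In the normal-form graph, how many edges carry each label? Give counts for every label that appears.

[0] host  ⇒  8 nodes, 6 edges  {0-p->3 0-p->5 1-p->7 3-p->0 5-p->0 7-p->1}
[1] R0 @ {0↦0, 1↦2, 2↦1, 3↦7}  ⇒  6 nodes, 4 edges  {0-p->3 0-p->5 3-p->0 5-p->0}
[2] R0 @ {0↦1, 1↦4, 2↦0, 3↦3}  ⇒  4 nodes, 2 edges  {0-p->5 5-p->0}
[3] R0 @ {0↦1, 1↦6, 2↦0, 3↦5}  ⇒  2 nodes, 0 edges  {∅}
normal form: no rule applies after step 3
NF edges: []

Answer: (no edges)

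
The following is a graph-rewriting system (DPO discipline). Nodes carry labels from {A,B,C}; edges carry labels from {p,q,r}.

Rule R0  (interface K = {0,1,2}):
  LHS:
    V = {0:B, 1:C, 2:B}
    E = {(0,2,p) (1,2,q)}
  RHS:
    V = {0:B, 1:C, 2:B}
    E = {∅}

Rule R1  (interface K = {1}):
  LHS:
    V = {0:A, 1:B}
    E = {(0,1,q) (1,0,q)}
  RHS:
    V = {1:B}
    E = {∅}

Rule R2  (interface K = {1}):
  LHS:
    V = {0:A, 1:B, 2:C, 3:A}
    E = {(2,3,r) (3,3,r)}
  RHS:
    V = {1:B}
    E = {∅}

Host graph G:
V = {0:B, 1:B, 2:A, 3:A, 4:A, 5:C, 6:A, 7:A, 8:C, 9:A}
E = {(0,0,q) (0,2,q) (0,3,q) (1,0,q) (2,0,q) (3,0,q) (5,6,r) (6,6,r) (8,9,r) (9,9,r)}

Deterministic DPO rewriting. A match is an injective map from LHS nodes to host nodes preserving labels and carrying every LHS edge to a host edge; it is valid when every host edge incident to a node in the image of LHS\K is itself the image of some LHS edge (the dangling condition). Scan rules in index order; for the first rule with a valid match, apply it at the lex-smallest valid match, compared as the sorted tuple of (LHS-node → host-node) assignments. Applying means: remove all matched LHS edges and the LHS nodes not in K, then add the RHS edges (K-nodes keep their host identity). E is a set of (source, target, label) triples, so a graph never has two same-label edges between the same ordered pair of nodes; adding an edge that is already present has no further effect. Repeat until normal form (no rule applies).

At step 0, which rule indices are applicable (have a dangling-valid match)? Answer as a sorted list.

Answer: [R1,R2]

Rewrite trace:
R0: no valid match — LHS pattern not found
R1: 2 valid matches — {0↦2, 1↦0}, {0↦3, 1↦0}
R2: 8 valid matches — {0↦4, 1↦0, 2↦5, 3↦6}, {0↦4, 1↦0, 2↦8, 3↦9}, {0↦4, 1↦1, 2↦5, 3↦6} (+5 more)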